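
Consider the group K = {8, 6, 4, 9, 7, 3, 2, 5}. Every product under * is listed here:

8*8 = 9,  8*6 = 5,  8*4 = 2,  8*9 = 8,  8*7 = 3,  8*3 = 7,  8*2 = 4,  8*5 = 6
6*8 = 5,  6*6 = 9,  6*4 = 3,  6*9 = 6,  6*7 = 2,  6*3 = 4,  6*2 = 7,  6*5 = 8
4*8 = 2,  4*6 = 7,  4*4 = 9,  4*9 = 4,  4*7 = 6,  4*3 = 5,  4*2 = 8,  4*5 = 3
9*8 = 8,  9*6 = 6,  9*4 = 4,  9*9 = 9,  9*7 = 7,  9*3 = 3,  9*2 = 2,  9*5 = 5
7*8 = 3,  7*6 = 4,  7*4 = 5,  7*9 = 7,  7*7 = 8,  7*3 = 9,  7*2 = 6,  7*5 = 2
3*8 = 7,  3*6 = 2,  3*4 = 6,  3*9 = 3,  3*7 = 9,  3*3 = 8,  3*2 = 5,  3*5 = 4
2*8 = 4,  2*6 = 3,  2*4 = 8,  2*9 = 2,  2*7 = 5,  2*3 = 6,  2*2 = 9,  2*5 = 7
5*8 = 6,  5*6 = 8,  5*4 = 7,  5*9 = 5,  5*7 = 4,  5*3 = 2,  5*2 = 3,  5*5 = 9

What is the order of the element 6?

2

The identity element is 9 (its row matches the header).
6^1 = 6
6^2 = 6 * 6 = 9
The first power of 6 equal to the identity is 6^2, so ord(6) = 2.
(Structurally, K here is isomorphic to the dihedral group D_4.)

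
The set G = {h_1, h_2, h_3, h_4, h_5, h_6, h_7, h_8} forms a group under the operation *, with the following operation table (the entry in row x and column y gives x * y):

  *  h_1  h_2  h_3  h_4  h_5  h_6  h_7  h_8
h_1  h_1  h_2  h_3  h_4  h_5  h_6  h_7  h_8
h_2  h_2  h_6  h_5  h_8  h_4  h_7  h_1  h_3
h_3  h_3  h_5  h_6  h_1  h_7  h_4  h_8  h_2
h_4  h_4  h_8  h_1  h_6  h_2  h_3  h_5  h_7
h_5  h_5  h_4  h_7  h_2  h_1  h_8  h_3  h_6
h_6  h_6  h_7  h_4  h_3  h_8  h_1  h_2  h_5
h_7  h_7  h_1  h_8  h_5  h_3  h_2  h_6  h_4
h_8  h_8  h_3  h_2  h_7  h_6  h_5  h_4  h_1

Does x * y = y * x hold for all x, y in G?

Check whether the table is symmetric across its main diagonal.
Every entry (row x, col y) equals the entry (row y, col x), so G is abelian.
(In fact G ≅ Z_2 x Z_4.)

Yes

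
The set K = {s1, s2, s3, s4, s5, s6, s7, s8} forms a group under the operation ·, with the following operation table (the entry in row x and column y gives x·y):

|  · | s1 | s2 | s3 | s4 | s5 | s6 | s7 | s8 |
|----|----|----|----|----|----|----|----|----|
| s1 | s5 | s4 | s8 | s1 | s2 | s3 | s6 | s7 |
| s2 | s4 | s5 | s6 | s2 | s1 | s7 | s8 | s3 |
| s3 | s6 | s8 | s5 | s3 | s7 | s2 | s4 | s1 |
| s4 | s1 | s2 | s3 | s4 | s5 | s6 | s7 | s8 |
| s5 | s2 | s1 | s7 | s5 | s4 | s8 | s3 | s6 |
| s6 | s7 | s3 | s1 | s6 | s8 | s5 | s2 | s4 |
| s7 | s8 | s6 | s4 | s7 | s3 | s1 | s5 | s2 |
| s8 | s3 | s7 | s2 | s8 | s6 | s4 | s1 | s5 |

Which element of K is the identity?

The identity e satisfies e·x = x for all x, so its row in the table reproduces the column headers.
Row s4 reads: s1, s2, s3, s4, s5, s6, s7, s8 — exactly the header order. So s4 is the identity.

s4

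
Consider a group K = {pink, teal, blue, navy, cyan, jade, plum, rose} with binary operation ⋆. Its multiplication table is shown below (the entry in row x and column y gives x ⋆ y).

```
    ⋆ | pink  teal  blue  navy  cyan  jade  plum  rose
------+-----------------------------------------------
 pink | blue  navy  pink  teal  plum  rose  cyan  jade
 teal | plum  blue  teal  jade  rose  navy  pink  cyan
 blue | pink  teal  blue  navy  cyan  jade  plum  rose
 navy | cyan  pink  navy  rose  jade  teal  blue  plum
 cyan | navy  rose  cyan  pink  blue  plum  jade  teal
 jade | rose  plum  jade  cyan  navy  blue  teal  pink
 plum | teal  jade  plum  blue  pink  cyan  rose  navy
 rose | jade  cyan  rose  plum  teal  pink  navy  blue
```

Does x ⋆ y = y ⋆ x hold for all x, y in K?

plum ⋆ jade = cyan but jade ⋆ plum = teal.
Since plum and jade do not commute, K is not abelian.

No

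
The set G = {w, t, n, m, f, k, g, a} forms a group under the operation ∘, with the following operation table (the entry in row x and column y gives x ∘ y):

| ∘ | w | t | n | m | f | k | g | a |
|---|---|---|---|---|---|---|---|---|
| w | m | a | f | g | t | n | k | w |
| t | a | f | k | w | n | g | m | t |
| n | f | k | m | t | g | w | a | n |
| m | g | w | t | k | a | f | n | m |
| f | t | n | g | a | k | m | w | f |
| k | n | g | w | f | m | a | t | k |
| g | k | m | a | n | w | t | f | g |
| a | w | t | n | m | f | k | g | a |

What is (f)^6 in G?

f^1 = f
f^2 = f ∘ f = k
f^3 = k ∘ f = m
f^4 = m ∘ f = a
f^5 = a ∘ f = f
f^6 = f ∘ f = k

k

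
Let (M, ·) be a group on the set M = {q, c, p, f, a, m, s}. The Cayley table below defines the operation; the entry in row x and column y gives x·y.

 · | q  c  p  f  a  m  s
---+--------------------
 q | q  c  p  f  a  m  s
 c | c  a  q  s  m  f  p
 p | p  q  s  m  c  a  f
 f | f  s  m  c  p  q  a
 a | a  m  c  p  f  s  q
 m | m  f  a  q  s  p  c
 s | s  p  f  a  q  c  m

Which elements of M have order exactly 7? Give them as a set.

{a, c, f, m, p, s}

Identity is q. Compute the order of each non-identity element by repeated multiplication:
  c: c → a → m → f → s → p → q  (order 7)
  p: p → s → f → m → a → c → q  (order 7)
  f: f → c → s → a → p → m → q  (order 7)
  a: a → f → p → c → m → s → q  (order 7)
  m: m → p → a → s → c → f → q  (order 7)
  s: s → m → c → p → f → a → q  (order 7)
Elements of order 7: {a, c, f, m, p, s}.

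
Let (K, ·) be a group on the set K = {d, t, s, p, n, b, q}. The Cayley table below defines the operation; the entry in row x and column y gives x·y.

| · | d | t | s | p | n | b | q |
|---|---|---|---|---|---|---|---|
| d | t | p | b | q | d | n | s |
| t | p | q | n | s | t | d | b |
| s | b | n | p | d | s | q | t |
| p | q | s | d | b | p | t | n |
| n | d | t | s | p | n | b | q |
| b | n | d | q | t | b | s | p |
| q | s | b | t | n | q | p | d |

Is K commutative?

Yes

Check whether the table is symmetric across its main diagonal.
Every entry (row x, col y) equals the entry (row y, col x), so K is abelian.
(In fact K ≅ the cyclic group Z_7.)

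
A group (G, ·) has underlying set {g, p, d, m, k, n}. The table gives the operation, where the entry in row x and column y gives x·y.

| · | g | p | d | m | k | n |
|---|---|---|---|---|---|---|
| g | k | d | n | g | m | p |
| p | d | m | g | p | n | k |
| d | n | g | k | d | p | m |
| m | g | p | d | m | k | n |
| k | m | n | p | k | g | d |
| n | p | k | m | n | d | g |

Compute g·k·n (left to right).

n

g·k = m
m·n = n
(Structurally, G here is isomorphic to the cyclic group Z_6.)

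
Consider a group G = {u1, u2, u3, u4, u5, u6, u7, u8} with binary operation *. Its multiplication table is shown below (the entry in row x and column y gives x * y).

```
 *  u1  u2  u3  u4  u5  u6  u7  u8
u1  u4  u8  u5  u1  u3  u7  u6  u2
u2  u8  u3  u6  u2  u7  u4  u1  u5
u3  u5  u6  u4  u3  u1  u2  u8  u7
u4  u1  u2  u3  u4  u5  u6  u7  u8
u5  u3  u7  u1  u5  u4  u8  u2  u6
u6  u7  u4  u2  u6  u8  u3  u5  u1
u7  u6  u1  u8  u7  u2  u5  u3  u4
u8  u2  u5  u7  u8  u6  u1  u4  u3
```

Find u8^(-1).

u7

First locate the identity: row u4 matches the header, so u4 is the identity.
Scan row u8 for u4: u8 * u7 = u4. Hence u8^(-1) = u7.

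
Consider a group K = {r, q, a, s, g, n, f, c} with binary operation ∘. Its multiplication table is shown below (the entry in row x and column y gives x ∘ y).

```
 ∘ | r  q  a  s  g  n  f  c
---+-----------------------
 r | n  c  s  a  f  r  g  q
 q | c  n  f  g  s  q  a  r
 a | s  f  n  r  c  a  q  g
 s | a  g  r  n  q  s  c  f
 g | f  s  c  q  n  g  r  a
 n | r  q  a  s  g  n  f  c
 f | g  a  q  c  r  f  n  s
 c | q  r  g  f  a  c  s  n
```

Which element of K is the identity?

The identity e satisfies e ∘ x = x for all x, so its row in the table reproduces the column headers.
Row n reads: r, q, a, s, g, n, f, c — exactly the header order. So n is the identity.
(Structurally, K here is isomorphic to the elementary abelian group (Z_2)^3.)

n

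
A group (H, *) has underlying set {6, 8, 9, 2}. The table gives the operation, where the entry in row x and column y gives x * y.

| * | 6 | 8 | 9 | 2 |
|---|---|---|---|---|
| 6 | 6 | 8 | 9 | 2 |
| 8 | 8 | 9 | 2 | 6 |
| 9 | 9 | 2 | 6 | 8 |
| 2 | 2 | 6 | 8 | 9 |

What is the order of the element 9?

2

The identity element is 6 (its row matches the header).
9^1 = 9
9^2 = 9 * 9 = 6
The first power of 9 equal to the identity is 9^2, so ord(9) = 2.
(Structurally, H here is isomorphic to the cyclic group Z_4.)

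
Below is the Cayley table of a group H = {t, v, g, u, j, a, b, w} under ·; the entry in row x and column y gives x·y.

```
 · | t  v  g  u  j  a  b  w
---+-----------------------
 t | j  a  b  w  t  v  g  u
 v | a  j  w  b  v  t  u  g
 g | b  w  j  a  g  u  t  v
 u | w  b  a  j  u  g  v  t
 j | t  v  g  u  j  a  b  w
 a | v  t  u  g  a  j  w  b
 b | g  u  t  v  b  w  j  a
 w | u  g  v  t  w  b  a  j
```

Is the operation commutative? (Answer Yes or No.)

Yes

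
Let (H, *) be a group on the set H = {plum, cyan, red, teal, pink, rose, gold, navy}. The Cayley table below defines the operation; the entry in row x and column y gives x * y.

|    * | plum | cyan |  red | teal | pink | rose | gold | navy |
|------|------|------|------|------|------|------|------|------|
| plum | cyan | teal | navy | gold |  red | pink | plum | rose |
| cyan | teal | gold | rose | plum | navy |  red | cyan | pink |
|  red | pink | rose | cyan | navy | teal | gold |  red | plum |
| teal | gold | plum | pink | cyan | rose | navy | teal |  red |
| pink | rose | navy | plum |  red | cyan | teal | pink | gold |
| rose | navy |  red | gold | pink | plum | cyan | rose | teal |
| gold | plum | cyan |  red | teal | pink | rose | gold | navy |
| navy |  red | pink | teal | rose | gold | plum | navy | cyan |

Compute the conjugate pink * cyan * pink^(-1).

cyan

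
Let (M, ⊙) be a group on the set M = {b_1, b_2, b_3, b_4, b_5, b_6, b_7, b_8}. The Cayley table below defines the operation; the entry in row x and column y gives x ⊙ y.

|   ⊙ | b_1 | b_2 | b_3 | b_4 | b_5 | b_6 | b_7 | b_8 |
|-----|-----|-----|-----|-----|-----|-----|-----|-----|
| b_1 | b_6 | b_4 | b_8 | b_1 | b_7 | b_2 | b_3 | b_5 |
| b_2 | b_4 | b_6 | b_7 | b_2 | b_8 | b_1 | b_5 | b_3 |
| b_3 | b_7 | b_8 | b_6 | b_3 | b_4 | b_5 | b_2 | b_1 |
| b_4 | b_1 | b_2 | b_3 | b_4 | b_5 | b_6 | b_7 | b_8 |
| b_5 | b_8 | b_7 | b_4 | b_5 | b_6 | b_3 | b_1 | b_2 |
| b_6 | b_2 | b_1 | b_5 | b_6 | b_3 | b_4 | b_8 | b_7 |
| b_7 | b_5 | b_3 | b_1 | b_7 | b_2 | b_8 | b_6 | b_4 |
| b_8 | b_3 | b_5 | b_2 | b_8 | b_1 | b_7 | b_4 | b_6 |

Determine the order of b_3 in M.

4

The identity element is b_4 (its row matches the header).
b_3^1 = b_3
b_3^2 = b_3 ⊙ b_3 = b_6
b_3^3 = b_6 ⊙ b_3 = b_5
b_3^4 = b_5 ⊙ b_3 = b_4
The first power of b_3 equal to the identity is b_3^4, so ord(b_3) = 4.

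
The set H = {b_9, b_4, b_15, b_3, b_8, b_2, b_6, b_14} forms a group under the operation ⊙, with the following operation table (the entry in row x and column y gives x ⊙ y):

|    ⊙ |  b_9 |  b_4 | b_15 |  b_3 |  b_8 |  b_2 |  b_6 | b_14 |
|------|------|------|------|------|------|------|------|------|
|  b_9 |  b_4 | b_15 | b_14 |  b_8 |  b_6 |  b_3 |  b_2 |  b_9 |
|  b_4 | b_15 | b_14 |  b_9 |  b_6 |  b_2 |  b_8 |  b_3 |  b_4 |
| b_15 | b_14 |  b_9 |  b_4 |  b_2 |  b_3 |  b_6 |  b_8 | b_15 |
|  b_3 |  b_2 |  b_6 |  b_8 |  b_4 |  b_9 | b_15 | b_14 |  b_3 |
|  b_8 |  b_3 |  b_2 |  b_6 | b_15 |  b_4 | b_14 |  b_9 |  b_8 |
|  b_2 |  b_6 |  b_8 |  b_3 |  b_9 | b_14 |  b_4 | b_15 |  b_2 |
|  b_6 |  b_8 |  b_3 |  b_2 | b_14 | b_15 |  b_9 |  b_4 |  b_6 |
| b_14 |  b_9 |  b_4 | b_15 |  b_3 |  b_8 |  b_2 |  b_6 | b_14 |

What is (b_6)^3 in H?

b_3

b_6^1 = b_6
b_6^2 = b_6 ⊙ b_6 = b_4
b_6^3 = b_4 ⊙ b_6 = b_3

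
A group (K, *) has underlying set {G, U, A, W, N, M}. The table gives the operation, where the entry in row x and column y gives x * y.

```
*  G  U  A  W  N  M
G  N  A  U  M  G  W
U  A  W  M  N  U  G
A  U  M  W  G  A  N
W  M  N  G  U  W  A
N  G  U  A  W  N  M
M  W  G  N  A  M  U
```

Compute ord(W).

3

The identity element is N (its row matches the header).
W^1 = W
W^2 = W * W = U
W^3 = U * W = N
The first power of W equal to the identity is W^3, so ord(W) = 3.
(Structurally, K here is isomorphic to the cyclic group Z_6.)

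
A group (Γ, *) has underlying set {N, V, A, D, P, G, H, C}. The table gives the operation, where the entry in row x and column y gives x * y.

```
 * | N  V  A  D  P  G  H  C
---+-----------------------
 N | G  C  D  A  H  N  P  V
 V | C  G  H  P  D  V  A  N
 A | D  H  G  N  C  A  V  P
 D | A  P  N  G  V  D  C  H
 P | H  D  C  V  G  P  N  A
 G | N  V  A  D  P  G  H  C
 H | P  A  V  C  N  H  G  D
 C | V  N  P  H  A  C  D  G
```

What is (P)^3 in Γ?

P

P^1 = P
P^2 = P * P = G
P^3 = G * P = P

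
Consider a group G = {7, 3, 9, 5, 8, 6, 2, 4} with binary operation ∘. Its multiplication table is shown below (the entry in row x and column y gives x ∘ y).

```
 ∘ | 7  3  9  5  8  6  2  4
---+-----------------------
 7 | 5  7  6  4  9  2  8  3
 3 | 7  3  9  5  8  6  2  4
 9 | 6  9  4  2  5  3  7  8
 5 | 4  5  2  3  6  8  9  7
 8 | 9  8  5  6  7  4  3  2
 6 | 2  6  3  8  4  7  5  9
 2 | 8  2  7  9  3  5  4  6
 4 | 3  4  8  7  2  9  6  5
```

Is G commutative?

Check whether the table is symmetric across its main diagonal.
Every entry (row x, col y) equals the entry (row y, col x), so G is abelian.

Yes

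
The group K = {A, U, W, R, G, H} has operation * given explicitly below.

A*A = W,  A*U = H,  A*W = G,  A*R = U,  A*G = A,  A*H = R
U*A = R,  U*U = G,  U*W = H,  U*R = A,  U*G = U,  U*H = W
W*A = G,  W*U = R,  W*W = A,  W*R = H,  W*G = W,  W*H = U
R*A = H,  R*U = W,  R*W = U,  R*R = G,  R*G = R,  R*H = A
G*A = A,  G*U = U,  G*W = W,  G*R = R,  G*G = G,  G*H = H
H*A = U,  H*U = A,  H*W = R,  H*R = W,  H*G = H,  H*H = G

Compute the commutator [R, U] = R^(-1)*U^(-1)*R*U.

A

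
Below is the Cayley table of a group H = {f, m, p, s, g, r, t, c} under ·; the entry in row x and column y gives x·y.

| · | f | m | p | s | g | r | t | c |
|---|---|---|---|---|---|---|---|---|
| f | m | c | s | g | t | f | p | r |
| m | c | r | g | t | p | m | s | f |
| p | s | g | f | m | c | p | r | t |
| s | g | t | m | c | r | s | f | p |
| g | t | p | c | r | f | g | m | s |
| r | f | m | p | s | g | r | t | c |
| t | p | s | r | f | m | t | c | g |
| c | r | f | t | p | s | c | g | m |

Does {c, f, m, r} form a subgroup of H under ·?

{c, f, m, r} contains the identity r.
Checking products: every product of two elements of {c, f, m, r} (read from the table) lies in {c, f, m, r}, so the set is closed.
In a finite group, a nonempty closed subset is a subgroup. So {c, f, m, r} ≤ H.

Yes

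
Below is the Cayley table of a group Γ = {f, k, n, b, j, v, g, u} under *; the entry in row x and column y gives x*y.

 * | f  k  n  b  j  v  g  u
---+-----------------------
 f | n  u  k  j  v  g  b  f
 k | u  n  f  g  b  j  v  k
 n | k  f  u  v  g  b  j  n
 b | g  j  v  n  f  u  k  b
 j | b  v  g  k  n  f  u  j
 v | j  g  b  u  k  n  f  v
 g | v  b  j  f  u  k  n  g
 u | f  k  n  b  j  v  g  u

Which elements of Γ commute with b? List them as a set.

Compare row b with column b entry by entry.
v*b = u = b*v, so v commutes with b.
f*b = j but b*f = g, so f does not.
Collecting the elements that commute with b: C(b) = {b, n, u, v}.
(Structurally, Γ here is isomorphic to the quaternion group Q_8.)

{b, n, u, v}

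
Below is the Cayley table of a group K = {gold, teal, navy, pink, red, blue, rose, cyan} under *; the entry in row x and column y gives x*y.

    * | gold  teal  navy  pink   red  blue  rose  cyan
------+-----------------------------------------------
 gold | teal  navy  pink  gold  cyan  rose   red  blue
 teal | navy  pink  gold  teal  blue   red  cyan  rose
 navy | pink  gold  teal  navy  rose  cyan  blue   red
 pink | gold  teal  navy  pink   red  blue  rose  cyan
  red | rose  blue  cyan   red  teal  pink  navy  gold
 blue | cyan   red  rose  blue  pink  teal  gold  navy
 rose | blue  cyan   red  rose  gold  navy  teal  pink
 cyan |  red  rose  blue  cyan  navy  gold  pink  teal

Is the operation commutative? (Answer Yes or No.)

No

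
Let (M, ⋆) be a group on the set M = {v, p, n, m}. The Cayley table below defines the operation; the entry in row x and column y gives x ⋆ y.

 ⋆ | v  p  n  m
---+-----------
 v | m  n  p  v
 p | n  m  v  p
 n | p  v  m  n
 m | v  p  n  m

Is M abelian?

Check whether the table is symmetric across its main diagonal.
Every entry (row x, col y) equals the entry (row y, col x), so M is abelian.

Yes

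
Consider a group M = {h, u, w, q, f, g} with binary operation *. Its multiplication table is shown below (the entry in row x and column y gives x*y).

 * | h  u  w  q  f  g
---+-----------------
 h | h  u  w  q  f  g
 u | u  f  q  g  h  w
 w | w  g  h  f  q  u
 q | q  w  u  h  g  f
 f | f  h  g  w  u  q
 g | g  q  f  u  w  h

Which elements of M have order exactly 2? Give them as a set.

{g, q, w}

Identity is h. Compute the order of each non-identity element by repeated multiplication:
  u: u → f → h  (order 3)
  w: w → h  (order 2)
  q: q → h  (order 2)
  f: f → u → h  (order 3)
  g: g → h  (order 2)
Elements of order 2: {g, q, w}.
(Structurally, M here is isomorphic to the symmetric group S_3.)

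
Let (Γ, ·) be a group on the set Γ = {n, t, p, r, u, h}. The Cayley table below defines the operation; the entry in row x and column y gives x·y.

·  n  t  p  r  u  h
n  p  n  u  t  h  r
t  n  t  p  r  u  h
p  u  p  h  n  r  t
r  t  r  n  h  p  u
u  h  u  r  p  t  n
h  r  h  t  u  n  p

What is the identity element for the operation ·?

The identity e satisfies e·x = x for all x, so its row in the table reproduces the column headers.
Row t reads: n, t, p, r, u, h — exactly the header order. So t is the identity.

t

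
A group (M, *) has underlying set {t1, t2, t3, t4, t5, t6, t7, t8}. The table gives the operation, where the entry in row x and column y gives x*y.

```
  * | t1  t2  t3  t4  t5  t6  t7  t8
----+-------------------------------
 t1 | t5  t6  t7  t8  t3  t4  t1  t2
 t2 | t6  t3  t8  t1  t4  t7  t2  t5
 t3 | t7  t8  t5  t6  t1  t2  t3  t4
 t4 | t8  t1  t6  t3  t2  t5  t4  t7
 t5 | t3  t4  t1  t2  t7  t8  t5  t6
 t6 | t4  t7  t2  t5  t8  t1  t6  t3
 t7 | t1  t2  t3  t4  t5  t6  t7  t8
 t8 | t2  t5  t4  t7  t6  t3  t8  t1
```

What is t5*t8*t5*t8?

t1

t5*t8 = t6
t6*t5 = t8
t8*t8 = t1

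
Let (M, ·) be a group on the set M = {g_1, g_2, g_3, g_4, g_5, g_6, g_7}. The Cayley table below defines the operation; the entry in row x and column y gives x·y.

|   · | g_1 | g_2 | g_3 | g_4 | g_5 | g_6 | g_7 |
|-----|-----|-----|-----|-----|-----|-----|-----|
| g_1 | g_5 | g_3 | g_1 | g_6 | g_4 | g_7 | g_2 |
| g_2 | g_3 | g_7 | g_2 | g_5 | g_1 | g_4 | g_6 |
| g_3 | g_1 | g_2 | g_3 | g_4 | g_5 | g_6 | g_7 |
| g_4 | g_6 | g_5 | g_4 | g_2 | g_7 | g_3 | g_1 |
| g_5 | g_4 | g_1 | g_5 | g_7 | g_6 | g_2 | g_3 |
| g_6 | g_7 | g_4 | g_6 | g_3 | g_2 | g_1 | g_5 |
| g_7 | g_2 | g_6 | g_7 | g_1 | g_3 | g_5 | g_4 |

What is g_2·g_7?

Read row g_2, column g_7: g_2·g_7 = g_6.

g_6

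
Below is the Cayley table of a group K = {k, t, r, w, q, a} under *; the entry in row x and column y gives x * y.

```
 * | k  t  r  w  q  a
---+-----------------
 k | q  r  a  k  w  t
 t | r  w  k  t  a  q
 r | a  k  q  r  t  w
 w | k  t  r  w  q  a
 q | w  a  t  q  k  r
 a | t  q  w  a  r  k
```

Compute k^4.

k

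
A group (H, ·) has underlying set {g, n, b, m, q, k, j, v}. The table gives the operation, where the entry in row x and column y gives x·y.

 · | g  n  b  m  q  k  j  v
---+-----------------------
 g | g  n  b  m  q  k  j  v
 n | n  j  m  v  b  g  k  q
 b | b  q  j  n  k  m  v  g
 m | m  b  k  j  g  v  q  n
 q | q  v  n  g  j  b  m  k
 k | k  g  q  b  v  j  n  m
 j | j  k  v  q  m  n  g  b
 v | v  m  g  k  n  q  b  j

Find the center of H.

{g, j}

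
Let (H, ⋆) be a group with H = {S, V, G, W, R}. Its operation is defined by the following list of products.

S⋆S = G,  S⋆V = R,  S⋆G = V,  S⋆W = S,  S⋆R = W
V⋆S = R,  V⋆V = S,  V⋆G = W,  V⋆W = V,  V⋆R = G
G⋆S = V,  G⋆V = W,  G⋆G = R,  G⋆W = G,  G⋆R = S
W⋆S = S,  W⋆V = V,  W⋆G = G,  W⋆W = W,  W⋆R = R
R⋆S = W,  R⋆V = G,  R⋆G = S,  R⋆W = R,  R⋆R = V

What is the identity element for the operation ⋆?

The identity e satisfies e ⋆ x = x for all x, so its row in the table reproduces the column headers.
Row W reads: S, V, G, W, R — exactly the header order. So W is the identity.
(Structurally, H here is isomorphic to the cyclic group Z_5.)

W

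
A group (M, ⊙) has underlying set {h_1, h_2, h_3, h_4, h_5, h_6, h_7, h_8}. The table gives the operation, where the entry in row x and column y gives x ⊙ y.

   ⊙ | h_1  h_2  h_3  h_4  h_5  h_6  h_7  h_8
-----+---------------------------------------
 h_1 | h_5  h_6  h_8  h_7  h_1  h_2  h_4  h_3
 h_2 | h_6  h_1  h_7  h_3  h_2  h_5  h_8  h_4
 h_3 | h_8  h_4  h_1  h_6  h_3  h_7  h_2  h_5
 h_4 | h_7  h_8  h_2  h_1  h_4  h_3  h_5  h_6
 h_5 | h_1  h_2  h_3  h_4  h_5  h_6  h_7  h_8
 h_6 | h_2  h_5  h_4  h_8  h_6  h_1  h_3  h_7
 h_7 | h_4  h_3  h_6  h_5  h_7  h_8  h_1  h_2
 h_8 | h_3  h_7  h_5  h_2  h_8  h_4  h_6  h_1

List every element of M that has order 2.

Identity is h_5. Compute the order of each non-identity element by repeated multiplication:
  h_1: h_1 → h_5  (order 2)
  h_2: h_2 → h_1 → h_6 → h_5  (order 4)
  h_3: h_3 → h_1 → h_8 → h_5  (order 4)
  h_4: h_4 → h_1 → h_7 → h_5  (order 4)
  h_6: h_6 → h_1 → h_2 → h_5  (order 4)
  h_7: h_7 → h_1 → h_4 → h_5  (order 4)
  h_8: h_8 → h_1 → h_3 → h_5  (order 4)
Elements of order 2: {h_1}.

{h_1}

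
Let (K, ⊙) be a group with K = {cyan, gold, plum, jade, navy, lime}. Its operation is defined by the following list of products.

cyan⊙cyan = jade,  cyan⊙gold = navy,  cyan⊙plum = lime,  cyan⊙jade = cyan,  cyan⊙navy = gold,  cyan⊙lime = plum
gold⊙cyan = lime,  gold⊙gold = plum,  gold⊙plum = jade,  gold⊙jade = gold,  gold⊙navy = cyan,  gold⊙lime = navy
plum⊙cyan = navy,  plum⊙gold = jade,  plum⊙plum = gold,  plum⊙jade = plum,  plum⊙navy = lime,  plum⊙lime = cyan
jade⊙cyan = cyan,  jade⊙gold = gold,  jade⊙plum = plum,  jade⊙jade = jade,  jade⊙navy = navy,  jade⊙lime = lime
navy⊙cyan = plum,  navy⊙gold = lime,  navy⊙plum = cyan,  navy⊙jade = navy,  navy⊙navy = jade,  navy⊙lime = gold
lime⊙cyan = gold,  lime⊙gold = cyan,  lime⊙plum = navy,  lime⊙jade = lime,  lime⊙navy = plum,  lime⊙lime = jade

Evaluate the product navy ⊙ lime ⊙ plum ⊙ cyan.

cyan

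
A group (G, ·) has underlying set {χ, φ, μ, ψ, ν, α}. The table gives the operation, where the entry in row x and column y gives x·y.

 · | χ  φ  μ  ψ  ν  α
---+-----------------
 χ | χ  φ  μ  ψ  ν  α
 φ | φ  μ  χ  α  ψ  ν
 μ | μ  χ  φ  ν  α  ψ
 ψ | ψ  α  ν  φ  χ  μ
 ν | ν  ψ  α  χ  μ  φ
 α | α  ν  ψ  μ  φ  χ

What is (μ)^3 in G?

χ

μ^1 = μ
μ^2 = μ·μ = φ
μ^3 = φ·μ = χ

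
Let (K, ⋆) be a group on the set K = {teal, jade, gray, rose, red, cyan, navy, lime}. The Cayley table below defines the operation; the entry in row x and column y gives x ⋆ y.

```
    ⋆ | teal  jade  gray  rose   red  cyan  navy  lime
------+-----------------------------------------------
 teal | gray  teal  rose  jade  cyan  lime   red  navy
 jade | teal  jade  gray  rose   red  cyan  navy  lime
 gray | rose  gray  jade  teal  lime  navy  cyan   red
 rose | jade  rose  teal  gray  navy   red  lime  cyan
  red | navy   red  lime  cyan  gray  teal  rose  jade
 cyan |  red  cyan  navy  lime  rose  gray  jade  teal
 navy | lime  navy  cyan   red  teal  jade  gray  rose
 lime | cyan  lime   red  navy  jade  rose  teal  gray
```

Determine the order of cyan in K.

4

The identity element is jade (its row matches the header).
cyan^1 = cyan
cyan^2 = cyan ⋆ cyan = gray
cyan^3 = gray ⋆ cyan = navy
cyan^4 = navy ⋆ cyan = jade
The first power of cyan equal to the identity is cyan^4, so ord(cyan) = 4.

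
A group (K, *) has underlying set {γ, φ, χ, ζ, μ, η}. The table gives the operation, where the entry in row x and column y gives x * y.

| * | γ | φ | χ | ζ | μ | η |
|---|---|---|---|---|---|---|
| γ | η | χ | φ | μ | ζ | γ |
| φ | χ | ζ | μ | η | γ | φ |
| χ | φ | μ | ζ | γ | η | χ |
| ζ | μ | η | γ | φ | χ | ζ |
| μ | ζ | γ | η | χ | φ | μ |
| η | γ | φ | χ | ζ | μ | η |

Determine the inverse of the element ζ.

φ

First locate the identity: row η matches the header, so η is the identity.
Scan row ζ for η: ζ * φ = η. Hence ζ^(-1) = φ.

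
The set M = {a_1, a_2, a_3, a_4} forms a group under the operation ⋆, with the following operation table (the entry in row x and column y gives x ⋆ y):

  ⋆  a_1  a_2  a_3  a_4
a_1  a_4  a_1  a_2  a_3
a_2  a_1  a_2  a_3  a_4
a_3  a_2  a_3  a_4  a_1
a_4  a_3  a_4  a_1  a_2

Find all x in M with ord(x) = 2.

{a_4}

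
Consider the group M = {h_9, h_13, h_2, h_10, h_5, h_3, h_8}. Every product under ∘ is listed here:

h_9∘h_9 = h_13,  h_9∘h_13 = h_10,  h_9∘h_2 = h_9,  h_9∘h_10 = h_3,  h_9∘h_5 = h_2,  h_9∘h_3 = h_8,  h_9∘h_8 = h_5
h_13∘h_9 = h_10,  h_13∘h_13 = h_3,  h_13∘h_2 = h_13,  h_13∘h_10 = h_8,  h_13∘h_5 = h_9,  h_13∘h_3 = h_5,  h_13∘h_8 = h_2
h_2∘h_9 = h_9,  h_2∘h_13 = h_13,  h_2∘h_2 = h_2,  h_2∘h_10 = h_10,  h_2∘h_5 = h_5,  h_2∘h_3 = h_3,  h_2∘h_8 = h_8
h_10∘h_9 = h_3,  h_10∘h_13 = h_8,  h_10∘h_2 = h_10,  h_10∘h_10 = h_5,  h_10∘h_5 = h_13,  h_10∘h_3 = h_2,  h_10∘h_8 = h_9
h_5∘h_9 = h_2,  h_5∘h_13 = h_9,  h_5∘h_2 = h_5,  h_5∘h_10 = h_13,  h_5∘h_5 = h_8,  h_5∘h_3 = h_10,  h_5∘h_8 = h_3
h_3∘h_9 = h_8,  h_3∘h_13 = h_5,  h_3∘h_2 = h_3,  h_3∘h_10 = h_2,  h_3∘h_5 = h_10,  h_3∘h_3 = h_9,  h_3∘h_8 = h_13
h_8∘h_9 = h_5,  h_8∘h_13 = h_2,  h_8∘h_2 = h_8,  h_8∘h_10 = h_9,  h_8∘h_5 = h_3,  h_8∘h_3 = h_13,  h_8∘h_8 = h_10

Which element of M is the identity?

The identity e satisfies e ∘ x = x for all x, so its row in the table reproduces the column headers.
Row h_2 reads: h_9, h_13, h_2, h_10, h_5, h_3, h_8 — exactly the header order. So h_2 is the identity.

h_2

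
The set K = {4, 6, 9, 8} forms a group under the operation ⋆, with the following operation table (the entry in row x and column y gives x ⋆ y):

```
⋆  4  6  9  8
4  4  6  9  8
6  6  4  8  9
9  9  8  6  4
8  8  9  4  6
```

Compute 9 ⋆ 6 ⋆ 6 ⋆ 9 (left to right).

6

9 ⋆ 6 = 8
8 ⋆ 6 = 9
9 ⋆ 9 = 6
(Structurally, K here is isomorphic to the cyclic group Z_4.)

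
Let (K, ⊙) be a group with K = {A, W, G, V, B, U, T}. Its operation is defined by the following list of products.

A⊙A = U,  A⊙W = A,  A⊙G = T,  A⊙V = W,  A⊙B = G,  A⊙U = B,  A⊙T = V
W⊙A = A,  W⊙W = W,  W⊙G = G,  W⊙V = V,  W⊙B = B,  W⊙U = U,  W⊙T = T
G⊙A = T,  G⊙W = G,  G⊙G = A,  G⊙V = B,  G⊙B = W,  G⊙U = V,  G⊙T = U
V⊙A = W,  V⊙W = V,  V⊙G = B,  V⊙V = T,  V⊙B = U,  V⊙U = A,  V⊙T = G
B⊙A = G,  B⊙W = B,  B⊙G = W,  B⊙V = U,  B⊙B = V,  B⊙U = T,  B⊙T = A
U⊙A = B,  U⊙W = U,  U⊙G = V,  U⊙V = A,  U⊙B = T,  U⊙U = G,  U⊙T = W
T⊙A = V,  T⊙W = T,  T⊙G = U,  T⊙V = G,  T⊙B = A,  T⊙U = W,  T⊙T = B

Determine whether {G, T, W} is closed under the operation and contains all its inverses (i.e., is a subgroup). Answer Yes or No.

No

G ⊙ G = A, which is not in {G, T, W}.
The subset is not closed under ⊙, so it is not a subgroup.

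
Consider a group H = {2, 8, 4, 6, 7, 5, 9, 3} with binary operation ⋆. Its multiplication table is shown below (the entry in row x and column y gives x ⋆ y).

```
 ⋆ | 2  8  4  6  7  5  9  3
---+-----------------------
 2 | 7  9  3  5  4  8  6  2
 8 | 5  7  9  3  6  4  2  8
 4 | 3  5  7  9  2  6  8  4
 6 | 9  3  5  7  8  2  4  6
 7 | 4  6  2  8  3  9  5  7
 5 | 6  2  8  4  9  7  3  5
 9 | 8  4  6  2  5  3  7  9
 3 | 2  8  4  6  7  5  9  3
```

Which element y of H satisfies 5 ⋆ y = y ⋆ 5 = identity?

9

First locate the identity: row 3 matches the header, so 3 is the identity.
Scan row 5 for 3: 5 ⋆ 9 = 3. Hence 5^(-1) = 9.
(Structurally, H here is isomorphic to the quaternion group Q_8.)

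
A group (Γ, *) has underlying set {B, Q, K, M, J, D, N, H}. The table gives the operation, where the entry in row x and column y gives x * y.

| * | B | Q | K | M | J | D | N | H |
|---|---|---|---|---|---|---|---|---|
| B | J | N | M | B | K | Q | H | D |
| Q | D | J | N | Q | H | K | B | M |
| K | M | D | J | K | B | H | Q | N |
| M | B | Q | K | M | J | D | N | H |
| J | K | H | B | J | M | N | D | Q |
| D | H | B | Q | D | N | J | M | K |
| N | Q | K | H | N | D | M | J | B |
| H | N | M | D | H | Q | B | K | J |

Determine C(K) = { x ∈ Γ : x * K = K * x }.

Compare row K with column K entry by entry.
J * K = B = K * J, so J commutes with K.
H * K = D but K * H = N, so H does not.
Collecting the elements that commute with K: C(K) = {B, J, K, M}.
(Structurally, Γ here is isomorphic to the quaternion group Q_8.)

{B, J, K, M}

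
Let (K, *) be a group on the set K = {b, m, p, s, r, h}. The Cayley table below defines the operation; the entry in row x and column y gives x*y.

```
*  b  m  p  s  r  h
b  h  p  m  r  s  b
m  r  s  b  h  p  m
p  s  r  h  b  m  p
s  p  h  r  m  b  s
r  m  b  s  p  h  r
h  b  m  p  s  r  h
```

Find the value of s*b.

Read row s, column b: s*b = p.

p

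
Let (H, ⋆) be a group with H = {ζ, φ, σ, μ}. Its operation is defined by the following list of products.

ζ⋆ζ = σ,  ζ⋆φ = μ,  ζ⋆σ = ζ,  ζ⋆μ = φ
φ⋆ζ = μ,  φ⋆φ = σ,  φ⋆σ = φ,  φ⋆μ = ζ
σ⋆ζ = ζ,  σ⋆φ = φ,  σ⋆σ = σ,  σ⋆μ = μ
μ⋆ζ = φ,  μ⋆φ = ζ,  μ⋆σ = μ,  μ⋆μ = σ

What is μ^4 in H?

σ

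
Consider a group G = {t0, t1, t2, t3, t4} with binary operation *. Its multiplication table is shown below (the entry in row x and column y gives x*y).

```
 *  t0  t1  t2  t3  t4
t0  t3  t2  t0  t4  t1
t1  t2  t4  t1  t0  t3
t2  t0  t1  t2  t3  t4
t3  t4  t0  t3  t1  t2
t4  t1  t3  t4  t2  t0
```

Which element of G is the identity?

t2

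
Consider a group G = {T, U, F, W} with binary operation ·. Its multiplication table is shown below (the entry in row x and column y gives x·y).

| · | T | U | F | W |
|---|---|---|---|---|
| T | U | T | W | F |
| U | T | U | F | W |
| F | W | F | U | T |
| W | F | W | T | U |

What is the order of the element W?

2

The identity element is U (its row matches the header).
W^1 = W
W^2 = W·W = U
The first power of W equal to the identity is W^2, so ord(W) = 2.
(Structurally, G here is isomorphic to the Klein four-group V_4.)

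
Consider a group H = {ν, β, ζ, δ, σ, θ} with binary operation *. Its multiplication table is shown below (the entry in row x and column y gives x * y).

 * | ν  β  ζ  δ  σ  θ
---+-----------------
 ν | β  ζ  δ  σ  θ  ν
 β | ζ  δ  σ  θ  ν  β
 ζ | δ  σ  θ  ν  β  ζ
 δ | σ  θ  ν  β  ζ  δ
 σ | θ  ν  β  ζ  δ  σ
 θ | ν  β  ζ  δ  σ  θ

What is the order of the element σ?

The identity element is θ (its row matches the header).
σ^1 = σ
σ^2 = σ * σ = δ
σ^3 = δ * σ = ζ
σ^4 = ζ * σ = β
σ^5 = β * σ = ν
σ^6 = ν * σ = θ
The first power of σ equal to the identity is σ^6, so ord(σ) = 6.

6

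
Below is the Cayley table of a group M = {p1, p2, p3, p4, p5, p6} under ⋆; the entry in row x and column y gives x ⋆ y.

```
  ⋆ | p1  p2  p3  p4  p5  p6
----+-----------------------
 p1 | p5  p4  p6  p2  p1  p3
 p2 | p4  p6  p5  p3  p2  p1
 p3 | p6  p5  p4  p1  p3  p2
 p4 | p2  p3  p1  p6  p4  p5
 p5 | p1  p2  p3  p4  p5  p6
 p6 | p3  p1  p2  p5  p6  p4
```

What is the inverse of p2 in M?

p3

First locate the identity: row p5 matches the header, so p5 is the identity.
Scan row p2 for p5: p2 ⋆ p3 = p5. Hence p2^(-1) = p3.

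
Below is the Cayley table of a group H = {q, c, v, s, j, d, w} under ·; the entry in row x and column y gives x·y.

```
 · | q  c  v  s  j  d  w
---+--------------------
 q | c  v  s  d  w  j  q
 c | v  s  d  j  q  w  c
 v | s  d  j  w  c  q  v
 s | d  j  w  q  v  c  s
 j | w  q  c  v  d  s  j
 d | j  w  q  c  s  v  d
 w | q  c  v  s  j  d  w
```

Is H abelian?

Check whether the table is symmetric across its main diagonal.
Every entry (row x, col y) equals the entry (row y, col x), so H is abelian.
(In fact H ≅ the cyclic group Z_7.)

Yes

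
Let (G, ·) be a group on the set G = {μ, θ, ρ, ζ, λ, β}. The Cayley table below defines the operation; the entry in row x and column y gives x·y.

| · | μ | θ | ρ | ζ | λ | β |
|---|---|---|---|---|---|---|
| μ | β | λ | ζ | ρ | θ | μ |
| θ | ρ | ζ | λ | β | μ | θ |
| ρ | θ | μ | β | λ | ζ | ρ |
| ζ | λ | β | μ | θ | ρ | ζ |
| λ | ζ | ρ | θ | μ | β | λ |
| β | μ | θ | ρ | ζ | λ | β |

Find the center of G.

An element z is central iff its row equals its column in the table.
For θ: θ·ρ = λ ≠ μ = ρ·θ, so θ ∉ Z.
Checking each element this way leaves Z(G) = {β}.

{β}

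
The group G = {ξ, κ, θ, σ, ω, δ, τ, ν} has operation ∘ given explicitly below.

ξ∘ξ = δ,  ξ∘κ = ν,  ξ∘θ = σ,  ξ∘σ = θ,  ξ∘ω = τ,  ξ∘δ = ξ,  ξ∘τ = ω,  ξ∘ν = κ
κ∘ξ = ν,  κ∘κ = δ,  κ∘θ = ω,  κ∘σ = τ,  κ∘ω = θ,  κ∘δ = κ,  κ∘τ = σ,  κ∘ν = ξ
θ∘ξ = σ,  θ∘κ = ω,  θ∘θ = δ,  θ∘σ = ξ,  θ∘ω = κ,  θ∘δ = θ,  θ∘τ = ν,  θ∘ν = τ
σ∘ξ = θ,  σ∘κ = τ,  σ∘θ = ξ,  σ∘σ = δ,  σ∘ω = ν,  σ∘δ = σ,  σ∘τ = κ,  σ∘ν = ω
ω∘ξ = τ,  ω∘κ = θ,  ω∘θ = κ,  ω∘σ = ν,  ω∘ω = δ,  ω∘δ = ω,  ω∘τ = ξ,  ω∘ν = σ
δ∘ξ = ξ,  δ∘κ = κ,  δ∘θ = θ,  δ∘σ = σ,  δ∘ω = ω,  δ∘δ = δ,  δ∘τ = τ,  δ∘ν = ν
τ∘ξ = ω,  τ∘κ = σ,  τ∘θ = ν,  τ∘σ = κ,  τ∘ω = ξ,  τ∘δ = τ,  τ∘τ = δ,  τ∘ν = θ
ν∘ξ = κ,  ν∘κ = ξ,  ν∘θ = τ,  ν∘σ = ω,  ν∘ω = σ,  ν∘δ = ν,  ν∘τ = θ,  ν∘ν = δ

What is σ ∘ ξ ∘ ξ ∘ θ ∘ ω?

τ

σ ∘ ξ = θ
θ ∘ ξ = σ
σ ∘ θ = ξ
ξ ∘ ω = τ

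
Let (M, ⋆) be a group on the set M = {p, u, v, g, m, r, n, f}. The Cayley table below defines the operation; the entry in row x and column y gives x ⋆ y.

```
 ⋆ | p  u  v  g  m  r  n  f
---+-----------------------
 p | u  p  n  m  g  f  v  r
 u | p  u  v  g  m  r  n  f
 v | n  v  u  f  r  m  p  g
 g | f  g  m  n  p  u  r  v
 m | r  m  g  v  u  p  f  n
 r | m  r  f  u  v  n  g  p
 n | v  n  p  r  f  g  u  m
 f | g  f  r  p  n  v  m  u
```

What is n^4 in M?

n^1 = n
n^2 = n ⋆ n = u
n^3 = u ⋆ n = n
n^4 = n ⋆ n = u

u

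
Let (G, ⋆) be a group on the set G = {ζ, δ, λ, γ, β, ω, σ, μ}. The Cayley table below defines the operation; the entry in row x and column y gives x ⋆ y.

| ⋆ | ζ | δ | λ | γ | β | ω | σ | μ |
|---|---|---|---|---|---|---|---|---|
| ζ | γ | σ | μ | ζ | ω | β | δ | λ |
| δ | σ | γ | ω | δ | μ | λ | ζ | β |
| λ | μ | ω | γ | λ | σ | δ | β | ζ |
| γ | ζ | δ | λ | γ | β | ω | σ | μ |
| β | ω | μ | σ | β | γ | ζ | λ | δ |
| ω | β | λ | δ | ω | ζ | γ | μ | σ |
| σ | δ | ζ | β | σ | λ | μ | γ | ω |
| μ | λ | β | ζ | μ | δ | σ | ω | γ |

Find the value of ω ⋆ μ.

σ

Read row ω, column μ: ω ⋆ μ = σ.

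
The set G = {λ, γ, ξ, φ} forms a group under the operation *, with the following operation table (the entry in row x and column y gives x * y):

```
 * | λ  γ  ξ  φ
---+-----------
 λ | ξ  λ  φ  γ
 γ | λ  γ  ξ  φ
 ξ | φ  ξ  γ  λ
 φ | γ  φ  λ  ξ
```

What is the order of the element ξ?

2

The identity element is γ (its row matches the header).
ξ^1 = ξ
ξ^2 = ξ * ξ = γ
The first power of ξ equal to the identity is ξ^2, so ord(ξ) = 2.
(Structurally, G here is isomorphic to the cyclic group Z_4.)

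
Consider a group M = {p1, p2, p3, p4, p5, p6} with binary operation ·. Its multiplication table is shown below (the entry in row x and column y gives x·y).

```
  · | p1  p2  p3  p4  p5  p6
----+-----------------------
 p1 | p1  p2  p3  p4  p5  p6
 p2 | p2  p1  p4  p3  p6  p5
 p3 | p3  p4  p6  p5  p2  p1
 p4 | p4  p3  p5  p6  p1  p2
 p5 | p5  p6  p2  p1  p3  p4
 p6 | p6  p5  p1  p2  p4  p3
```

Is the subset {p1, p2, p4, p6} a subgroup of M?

No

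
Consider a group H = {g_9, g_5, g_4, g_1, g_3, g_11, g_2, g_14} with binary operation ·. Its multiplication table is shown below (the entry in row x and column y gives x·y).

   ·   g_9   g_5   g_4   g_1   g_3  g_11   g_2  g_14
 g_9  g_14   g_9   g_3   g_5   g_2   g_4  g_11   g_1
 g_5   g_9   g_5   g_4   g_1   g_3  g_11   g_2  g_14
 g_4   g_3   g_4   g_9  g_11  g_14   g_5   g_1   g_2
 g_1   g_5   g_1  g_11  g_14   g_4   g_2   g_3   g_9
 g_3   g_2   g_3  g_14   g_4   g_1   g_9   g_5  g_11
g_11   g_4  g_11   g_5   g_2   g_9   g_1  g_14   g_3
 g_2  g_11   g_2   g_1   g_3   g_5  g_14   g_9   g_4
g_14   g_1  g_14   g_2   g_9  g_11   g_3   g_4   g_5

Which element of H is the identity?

g_5

The identity e satisfies e·x = x for all x, so its row in the table reproduces the column headers.
Row g_5 reads: g_9, g_5, g_4, g_1, g_3, g_11, g_2, g_14 — exactly the header order. So g_5 is the identity.
(Structurally, H here is isomorphic to the cyclic group Z_8.)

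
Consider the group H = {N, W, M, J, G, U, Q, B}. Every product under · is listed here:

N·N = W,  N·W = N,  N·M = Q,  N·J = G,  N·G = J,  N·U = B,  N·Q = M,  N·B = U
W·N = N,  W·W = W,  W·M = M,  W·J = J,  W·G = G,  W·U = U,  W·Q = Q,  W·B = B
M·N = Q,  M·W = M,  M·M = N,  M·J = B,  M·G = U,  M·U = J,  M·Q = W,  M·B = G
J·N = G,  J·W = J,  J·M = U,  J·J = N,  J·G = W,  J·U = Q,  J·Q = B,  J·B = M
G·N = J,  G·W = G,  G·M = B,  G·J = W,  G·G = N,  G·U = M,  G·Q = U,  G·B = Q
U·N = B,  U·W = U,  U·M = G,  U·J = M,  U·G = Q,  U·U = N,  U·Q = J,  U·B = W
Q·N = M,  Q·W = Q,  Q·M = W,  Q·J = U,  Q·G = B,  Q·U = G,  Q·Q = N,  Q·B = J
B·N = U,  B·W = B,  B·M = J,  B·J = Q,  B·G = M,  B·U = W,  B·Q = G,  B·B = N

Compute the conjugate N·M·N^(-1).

M

The identity is W. In row N, the entry W sits in column N, so N^(-1) = N.
N·M = Q
Q·N = M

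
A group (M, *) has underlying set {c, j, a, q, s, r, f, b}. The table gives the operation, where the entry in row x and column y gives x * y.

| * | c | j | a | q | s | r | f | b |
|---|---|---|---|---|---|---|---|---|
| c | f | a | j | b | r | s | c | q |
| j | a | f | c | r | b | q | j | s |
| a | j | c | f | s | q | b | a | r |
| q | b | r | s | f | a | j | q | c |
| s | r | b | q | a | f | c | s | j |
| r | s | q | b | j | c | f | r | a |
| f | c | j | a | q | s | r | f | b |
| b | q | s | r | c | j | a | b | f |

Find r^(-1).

First locate the identity: row f matches the header, so f is the identity.
Scan row r for f: r * r = f. Hence r^(-1) = r.

r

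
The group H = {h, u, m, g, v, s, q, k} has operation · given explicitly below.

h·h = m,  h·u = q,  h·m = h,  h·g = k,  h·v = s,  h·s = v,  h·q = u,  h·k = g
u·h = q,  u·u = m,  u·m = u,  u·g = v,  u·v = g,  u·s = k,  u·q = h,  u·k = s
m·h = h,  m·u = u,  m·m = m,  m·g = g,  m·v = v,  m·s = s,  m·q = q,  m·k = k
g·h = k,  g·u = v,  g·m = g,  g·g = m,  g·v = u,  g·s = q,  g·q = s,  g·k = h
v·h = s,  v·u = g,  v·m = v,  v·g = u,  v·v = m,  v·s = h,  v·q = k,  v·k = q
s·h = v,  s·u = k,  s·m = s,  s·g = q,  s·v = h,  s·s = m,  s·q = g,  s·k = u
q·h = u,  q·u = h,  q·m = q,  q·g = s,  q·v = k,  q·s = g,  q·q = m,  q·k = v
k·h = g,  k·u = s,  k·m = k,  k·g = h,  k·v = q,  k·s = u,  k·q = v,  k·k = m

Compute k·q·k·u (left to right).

k·q = v
v·k = q
q·u = h

h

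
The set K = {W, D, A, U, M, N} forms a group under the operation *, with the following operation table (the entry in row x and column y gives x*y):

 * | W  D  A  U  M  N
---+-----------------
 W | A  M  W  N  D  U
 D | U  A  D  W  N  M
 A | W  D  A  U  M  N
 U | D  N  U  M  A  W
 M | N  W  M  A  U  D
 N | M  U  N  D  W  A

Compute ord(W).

2

The identity element is A (its row matches the header).
W^1 = W
W^2 = W*W = A
The first power of W equal to the identity is W^2, so ord(W) = 2.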